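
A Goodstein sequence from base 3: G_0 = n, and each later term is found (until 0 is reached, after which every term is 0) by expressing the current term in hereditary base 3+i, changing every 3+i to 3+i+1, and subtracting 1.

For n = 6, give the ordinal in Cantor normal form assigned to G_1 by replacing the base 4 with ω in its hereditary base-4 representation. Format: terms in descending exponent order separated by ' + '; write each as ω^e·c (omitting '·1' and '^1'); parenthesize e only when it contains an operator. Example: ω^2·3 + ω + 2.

ω + 3

step 0: 6 = 2·3; sub 4 for 3: 2·4; = 8; G_1 = 8−1 = 7
step 1: 7 = 4 + 3; sub 5 for 4: 5 + 3; = 8; G_2 = 8−1 = 7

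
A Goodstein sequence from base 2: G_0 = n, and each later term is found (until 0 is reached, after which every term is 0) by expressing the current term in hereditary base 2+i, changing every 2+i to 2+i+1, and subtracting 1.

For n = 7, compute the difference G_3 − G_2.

7 —HB2→ 2^2 + 2 + 1 —bump→ 3^3 + 3 + 1 = 31 —(−1)→ 30
30 —HB3→ 3^3 + 3 —bump→ 4^4 + 4 = 260 —(−1)→ 259
259 —HB4→ 4^4 + 3 —bump→ 5^5 + 3 = 3128 —(−1)→ 3127

2868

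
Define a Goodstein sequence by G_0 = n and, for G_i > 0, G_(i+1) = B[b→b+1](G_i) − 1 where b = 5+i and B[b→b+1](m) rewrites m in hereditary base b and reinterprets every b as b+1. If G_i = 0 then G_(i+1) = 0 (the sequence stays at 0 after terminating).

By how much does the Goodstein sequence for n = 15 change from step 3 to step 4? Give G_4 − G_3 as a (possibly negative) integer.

1

(0) 15|_5 = 3·5 ↦ 3·6|_6 = 18 ⇒ 17
(1) 17|_6 = 2·6 + 5 ↦ 2·7 + 5|_7 = 19 ⇒ 18
(2) 18|_7 = 2·7 + 4 ↦ 2·8 + 4|_8 = 20 ⇒ 19
(3) 19|_8 = 2·8 + 3 ↦ 2·9 + 3|_9 = 21 ⇒ 20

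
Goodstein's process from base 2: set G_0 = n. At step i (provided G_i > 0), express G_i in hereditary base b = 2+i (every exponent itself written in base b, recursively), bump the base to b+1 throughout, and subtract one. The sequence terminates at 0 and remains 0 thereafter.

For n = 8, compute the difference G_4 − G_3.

[0] 8 ≡ 2^(2 + 1) (base 2). Lift 3: 81. −1: 80.
[1] 80 ≡ 2·3^3 + 2·3^2 + 2·3 + 2 (base 3). Lift 4: 554. −1: 553.
[2] 553 ≡ 2·4^4 + 2·4^2 + 2·4 + 1 (base 4). Lift 5: 6311. −1: 6310.
[3] 6310 ≡ 2·5^5 + 2·5^2 + 2·5 (base 5). Lift 6: 93396. −1: 93395.

87085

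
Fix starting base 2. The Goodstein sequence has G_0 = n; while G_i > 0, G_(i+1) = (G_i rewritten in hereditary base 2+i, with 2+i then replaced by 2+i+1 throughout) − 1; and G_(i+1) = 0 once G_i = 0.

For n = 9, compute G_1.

base 2: 9 = 2^(2 + 1) + 1; at 3: 3^(3 + 1) + 1 = 82; next = 81
base 3: 81 = 3^(3 + 1); at 4: 4^(4 + 1) = 1024; next = 1023

81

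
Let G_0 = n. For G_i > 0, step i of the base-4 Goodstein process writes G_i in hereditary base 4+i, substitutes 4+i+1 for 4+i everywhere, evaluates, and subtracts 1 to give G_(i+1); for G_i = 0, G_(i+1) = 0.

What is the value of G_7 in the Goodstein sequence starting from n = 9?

9 —HB4→ 2·4 + 1 —bump→ 2·5 + 1 = 11 —(−1)→ 10
10 —HB5→ 2·5 —bump→ 2·6 = 12 —(−1)→ 11
11 —HB6→ 6 + 5 —bump→ 7 + 5 = 12 —(−1)→ 11
11 —HB7→ 7 + 4 —bump→ 8 + 4 = 12 —(−1)→ 11
11 —HB8→ 8 + 3 —bump→ 9 + 3 = 12 —(−1)→ 11
11 —HB9→ 9 + 2 —bump→ 10 + 2 = 12 —(−1)→ 11
11 —HB10→ 10 + 1 —bump→ 11 + 1 = 12 —(−1)→ 11
11 —HB11→ 11 —bump→ 12 = 12 —(−1)→ 11

11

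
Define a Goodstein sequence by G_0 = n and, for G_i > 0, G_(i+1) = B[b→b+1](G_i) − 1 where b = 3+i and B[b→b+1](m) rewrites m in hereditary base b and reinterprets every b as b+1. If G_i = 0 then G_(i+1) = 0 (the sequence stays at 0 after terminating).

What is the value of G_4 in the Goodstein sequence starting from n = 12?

[0] 12 ≡ 3^2 + 3 (base 3). Lift 4: 20. −1: 19.
[1] 19 ≡ 4^2 + 3 (base 4). Lift 5: 28. −1: 27.
[2] 27 ≡ 5^2 + 2 (base 5). Lift 6: 38. −1: 37.
[3] 37 ≡ 6^2 + 1 (base 6). Lift 7: 50. −1: 49.
[4] 49 ≡ 7^2 (base 7). Lift 8: 64. −1: 63.

49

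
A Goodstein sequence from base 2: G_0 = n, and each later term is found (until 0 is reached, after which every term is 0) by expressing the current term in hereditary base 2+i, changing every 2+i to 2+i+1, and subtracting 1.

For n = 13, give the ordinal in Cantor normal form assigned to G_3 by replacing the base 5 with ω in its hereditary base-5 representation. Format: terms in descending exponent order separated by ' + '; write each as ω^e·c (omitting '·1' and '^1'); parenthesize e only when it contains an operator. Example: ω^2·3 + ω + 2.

ω^(ω + 1) + ω^3·3 + ω^2·3 + ω·3 + 2

[0] 13 ≡ 2^(2 + 1) + 2^2 + 1 (base 2). Lift 3: 109. −1: 108.
[1] 108 ≡ 3^(3 + 1) + 3^3 (base 3). Lift 4: 1280. −1: 1279.
[2] 1279 ≡ 4^(4 + 1) + 3·4^3 + 3·4^2 + 3·4 + 3 (base 4). Lift 5: 16093. −1: 16092.
[3] 16092 ≡ 5^(5 + 1) + 3·5^3 + 3·5^2 + 3·5 + 2 (base 5). Lift 6: 280712. −1: 280711.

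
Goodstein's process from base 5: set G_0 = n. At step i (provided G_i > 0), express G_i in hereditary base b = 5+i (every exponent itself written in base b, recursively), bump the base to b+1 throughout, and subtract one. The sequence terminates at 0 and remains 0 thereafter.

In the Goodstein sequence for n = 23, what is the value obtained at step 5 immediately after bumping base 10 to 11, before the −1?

40

G_0 = 23. HB_5(23) = 4·5 + 3. Bump = 27. G_1 = 26.
G_1 = 26. HB_6(26) = 4·6 + 2. Bump = 30. G_2 = 29.
G_2 = 29. HB_7(29) = 4·7 + 1. Bump = 33. G_3 = 32.
G_3 = 32. HB_8(32) = 4·8. Bump = 36. G_4 = 35.
G_4 = 35. HB_9(35) = 3·9 + 8. Bump = 38. G_5 = 37.
G_5 = 37. HB_10(37) = 3·10 + 7. Bump = 40. G_6 = 39.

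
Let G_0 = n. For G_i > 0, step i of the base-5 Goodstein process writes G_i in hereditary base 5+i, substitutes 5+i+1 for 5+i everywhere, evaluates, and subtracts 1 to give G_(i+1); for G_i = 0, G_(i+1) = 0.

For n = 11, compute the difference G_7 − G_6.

base 5: 11 = 2·5 + 1; at 6: 2·6 + 1 = 13; next = 12
base 6: 12 = 2·6; at 7: 2·7 = 14; next = 13
base 7: 13 = 7 + 6; at 8: 8 + 6 = 14; next = 13
base 8: 13 = 8 + 5; at 9: 9 + 5 = 14; next = 13
base 9: 13 = 9 + 4; at 10: 10 + 4 = 14; next = 13
base 10: 13 = 10 + 3; at 11: 11 + 3 = 14; next = 13
base 11: 13 = 11 + 2; at 12: 12 + 2 = 14; next = 13

0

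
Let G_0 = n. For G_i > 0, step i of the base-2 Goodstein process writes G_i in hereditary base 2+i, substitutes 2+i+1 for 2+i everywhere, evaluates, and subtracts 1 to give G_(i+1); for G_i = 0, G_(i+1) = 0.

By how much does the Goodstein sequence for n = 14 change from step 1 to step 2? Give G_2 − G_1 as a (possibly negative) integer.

(0) 14|_2 = 2^(2 + 1) + 2^2 + 2 ↦ 3^(3 + 1) + 3^3 + 3|_3 = 111 ⇒ 110
(1) 110|_3 = 3^(3 + 1) + 3^3 + 2 ↦ 4^(4 + 1) + 4^4 + 2|_4 = 1282 ⇒ 1281

1171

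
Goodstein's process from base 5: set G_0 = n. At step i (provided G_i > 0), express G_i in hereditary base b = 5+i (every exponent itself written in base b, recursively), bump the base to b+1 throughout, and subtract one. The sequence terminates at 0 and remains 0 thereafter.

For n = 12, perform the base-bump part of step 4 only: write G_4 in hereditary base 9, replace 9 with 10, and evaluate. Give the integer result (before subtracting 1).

16

[0] 12 ≡ 2·5 + 2 (base 5). Lift 6: 14. −1: 13.
[1] 13 ≡ 2·6 + 1 (base 6). Lift 7: 15. −1: 14.
[2] 14 ≡ 2·7 (base 7). Lift 8: 16. −1: 15.
[3] 15 ≡ 8 + 7 (base 8). Lift 9: 16. −1: 15.
[4] 15 ≡ 9 + 6 (base 9). Lift 10: 16. −1: 15.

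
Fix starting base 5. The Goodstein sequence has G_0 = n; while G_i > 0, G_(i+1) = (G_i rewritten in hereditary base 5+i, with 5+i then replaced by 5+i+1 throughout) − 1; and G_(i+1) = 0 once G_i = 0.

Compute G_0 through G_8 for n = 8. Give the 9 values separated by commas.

8 —HB5→ 5 + 3 —bump→ 6 + 3 = 9 —(−1)→ 8
8 —HB6→ 6 + 2 —bump→ 7 + 2 = 9 —(−1)→ 8
8 —HB7→ 7 + 1 —bump→ 8 + 1 = 9 —(−1)→ 8
8 —HB8→ 8 —bump→ 9 = 9 —(−1)→ 8
8 —HB9→ 8 —bump→ 8 = 8 —(−1)→ 7
7 —HB10→ 7 —bump→ 7 = 7 —(−1)→ 6
6 —HB11→ 6 —bump→ 6 = 6 —(−1)→ 5
5 —HB12→ 5 —bump→ 5 = 5 —(−1)→ 4

8, 8, 8, 8, 8, 7, 6, 5, 4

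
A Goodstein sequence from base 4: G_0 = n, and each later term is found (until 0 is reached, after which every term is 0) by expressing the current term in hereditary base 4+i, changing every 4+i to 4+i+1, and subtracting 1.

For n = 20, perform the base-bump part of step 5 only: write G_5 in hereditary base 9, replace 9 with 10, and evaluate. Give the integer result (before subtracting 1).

100

[0] 20 ≡ 4^2 + 4 (base 4). Lift 5: 30. −1: 29.
[1] 29 ≡ 5^2 + 4 (base 5). Lift 6: 40. −1: 39.
[2] 39 ≡ 6^2 + 3 (base 6). Lift 7: 52. −1: 51.
[3] 51 ≡ 7^2 + 2 (base 7). Lift 8: 66. −1: 65.
[4] 65 ≡ 8^2 + 1 (base 8). Lift 9: 82. −1: 81.
[5] 81 ≡ 9^2 (base 9). Lift 10: 100. −1: 99.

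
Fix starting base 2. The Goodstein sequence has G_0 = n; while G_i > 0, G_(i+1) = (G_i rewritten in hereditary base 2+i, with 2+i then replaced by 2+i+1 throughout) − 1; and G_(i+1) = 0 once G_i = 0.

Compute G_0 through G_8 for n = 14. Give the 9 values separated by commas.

i=0: 14 = 2^(2 + 1) + 2^2 + 2 (b=2); 2→3: 3^(3 + 1) + 3^3 + 3 = 111; 111−1 = 110
i=1: 110 = 3^(3 + 1) + 3^3 + 2 (b=3); 3→4: 4^(4 + 1) + 4^4 + 2 = 1282; 1282−1 = 1281
i=2: 1281 = 4^(4 + 1) + 4^4 + 1 (b=4); 4→5: 5^(5 + 1) + 5^5 + 1 = 18751; 18751−1 = 18750
i=3: 18750 = 5^(5 + 1) + 5^5 (b=5); 5→6: 6^(6 + 1) + 6^6 = 326592; 326592−1 = 326591
i=4: 326591 = 6^(6 + 1) + 5·6^5 + 5·6^4 + 5·6^3 + 5·6^2 + 5·6 + 5 (b=6); 6→7: 7^(7 + 1) + 5·7^5 + 5·7^4 + 5·7^3 + 5·7^2 + 5·7 + 5 = 5862841; 5862841−1 = 5862840
i=5: 5862840 = 7^(7 + 1) + 5·7^5 + 5·7^4 + 5·7^3 + 5·7^2 + 5·7 + 4 (b=7); 7→8: 8^(8 + 1) + 5·8^5 + 5·8^4 + 5·8^3 + 5·8^2 + 5·8 + 4 = 134404972; 134404972−1 = 134404971
i=6: 134404971 = 8^(8 + 1) + 5·8^5 + 5·8^4 + 5·8^3 + 5·8^2 + 5·8 + 3 (b=8); 8→9: 9^(9 + 1) + 5·9^5 + 5·9^4 + 5·9^3 + 5·9^2 + 5·9 + 3 = 3487116549; 3487116549−1 = 3487116548
i=7: 3487116548 = 9^(9 + 1) + 5·9^5 + 5·9^4 + 5·9^3 + 5·9^2 + 5·9 + 2 (b=9); 9→10: 10^(10 + 1) + 5·10^5 + 5·10^4 + 5·10^3 + 5·10^2 + 5·10 + 2 = 100000555552; 100000555552−1 = 100000555551

14, 110, 1281, 18750, 326591, 5862840, 134404971, 3487116548, 100000555551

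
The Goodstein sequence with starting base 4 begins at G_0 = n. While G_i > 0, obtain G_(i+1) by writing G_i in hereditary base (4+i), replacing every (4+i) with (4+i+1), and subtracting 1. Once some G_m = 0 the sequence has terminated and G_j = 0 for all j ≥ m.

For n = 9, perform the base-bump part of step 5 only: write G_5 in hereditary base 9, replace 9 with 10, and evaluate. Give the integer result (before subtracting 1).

12

G_0=9  [base 4] 2·4 + 1  →[4↦5]→  2·5 + 1 = 11  −1 ⇒ G_1=10
G_1=10  [base 5] 2·5  →[5↦6]→  2·6 = 12  −1 ⇒ G_2=11
G_2=11  [base 6] 6 + 5  →[6↦7]→  7 + 5 = 12  −1 ⇒ G_3=11
G_3=11  [base 7] 7 + 4  →[7↦8]→  8 + 4 = 12  −1 ⇒ G_4=11
G_4=11  [base 8] 8 + 3  →[8↦9]→  9 + 3 = 12  −1 ⇒ G_5=11
G_5=11  [base 9] 9 + 2  →[9↦10]→  10 + 2 = 12  −1 ⇒ G_6=11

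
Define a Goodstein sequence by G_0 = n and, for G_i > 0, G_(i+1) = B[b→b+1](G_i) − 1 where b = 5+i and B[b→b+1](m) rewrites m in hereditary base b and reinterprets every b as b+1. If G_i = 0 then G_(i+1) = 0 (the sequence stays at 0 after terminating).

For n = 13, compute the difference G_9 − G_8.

G_0 = 13. HB_5(13) = 2·5 + 3. Bump = 15. G_1 = 14.
G_1 = 14. HB_6(14) = 2·6 + 2. Bump = 16. G_2 = 15.
G_2 = 15. HB_7(15) = 2·7 + 1. Bump = 17. G_3 = 16.
G_3 = 16. HB_8(16) = 2·8. Bump = 18. G_4 = 17.
G_4 = 17. HB_9(17) = 9 + 8. Bump = 18. G_5 = 17.
G_5 = 17. HB_10(17) = 10 + 7. Bump = 18. G_6 = 17.
G_6 = 17. HB_11(17) = 11 + 6. Bump = 18. G_7 = 17.
G_7 = 17. HB_12(17) = 12 + 5. Bump = 18. G_8 = 17.
G_8 = 17. HB_13(17) = 13 + 4. Bump = 18. G_9 = 17.

0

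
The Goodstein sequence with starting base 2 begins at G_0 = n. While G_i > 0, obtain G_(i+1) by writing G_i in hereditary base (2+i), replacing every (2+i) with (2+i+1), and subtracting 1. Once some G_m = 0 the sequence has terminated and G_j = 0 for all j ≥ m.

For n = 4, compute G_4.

(0) 4|_2 = 2^2 ↦ 3^3|_3 = 27 ⇒ 26
(1) 26|_3 = 2·3^2 + 2·3 + 2 ↦ 2·4^2 + 2·4 + 2|_4 = 42 ⇒ 41
(2) 41|_4 = 2·4^2 + 2·4 + 1 ↦ 2·5^2 + 2·5 + 1|_5 = 61 ⇒ 60
(3) 60|_5 = 2·5^2 + 2·5 ↦ 2·6^2 + 2·6|_6 = 84 ⇒ 83
(4) 83|_6 = 2·6^2 + 6 + 5 ↦ 2·7^2 + 7 + 5|_7 = 110 ⇒ 109

83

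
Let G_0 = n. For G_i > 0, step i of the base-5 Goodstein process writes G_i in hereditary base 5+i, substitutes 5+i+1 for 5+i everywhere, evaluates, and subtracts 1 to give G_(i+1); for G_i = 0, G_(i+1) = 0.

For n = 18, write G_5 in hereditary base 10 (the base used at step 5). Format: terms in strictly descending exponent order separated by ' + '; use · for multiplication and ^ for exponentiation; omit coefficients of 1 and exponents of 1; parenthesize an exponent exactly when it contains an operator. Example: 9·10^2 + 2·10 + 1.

2·10 + 7

18 —HB5→ 3·5 + 3 —bump→ 3·6 + 3 = 21 —(−1)→ 20
20 —HB6→ 3·6 + 2 —bump→ 3·7 + 2 = 23 —(−1)→ 22
22 —HB7→ 3·7 + 1 —bump→ 3·8 + 1 = 25 —(−1)→ 24
24 —HB8→ 3·8 —bump→ 3·9 = 27 —(−1)→ 26
26 —HB9→ 2·9 + 8 —bump→ 2·10 + 8 = 28 —(−1)→ 27
27 —HB10→ 2·10 + 7 —bump→ 2·11 + 7 = 29 —(−1)→ 28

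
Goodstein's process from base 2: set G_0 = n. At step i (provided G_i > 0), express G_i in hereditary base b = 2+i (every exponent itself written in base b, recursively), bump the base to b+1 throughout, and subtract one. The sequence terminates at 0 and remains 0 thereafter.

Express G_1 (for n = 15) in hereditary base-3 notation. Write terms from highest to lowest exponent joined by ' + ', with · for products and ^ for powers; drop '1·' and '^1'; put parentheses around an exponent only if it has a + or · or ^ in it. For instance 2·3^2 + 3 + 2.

step 0: 15 = 2^(2 + 1) + 2^2 + 2 + 1; sub 3 for 2: 3^(3 + 1) + 3^3 + 3 + 1; = 112; G_1 = 112−1 = 111
step 1: 111 = 3^(3 + 1) + 3^3 + 3; sub 4 for 3: 4^(4 + 1) + 4^4 + 4; = 1284; G_2 = 1284−1 = 1283

3^(3 + 1) + 3^3 + 3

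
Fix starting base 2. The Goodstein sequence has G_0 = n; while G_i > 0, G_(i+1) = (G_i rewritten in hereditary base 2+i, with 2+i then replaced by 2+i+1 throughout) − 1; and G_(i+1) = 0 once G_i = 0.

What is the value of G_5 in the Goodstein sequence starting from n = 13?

13 —HB2→ 2^(2 + 1) + 2^2 + 1 —bump→ 3^(3 + 1) + 3^3 + 1 = 109 —(−1)→ 108
108 —HB3→ 3^(3 + 1) + 3^3 —bump→ 4^(4 + 1) + 4^4 = 1280 —(−1)→ 1279
1279 —HB4→ 4^(4 + 1) + 3·4^3 + 3·4^2 + 3·4 + 3 —bump→ 5^(5 + 1) + 3·5^3 + 3·5^2 + 3·5 + 3 = 16093 —(−1)→ 16092
16092 —HB5→ 5^(5 + 1) + 3·5^3 + 3·5^2 + 3·5 + 2 —bump→ 6^(6 + 1) + 3·6^3 + 3·6^2 + 3·6 + 2 = 280712 —(−1)→ 280711
280711 —HB6→ 6^(6 + 1) + 3·6^3 + 3·6^2 + 3·6 + 1 —bump→ 7^(7 + 1) + 3·7^3 + 3·7^2 + 3·7 + 1 = 5765999 —(−1)→ 5765998
5765998 —HB7→ 7^(7 + 1) + 3·7^3 + 3·7^2 + 3·7 —bump→ 8^(8 + 1) + 3·8^3 + 3·8^2 + 3·8 = 134219480 —(−1)→ 134219479

5765998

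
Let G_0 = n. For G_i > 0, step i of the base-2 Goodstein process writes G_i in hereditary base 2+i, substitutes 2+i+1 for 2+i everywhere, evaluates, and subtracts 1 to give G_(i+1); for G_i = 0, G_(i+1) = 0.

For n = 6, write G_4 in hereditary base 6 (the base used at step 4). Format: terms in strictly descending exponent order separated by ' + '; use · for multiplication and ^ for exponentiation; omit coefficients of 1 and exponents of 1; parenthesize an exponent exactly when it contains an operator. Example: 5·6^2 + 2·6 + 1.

[0] 6 ≡ 2^2 + 2 (base 2). Lift 3: 30. −1: 29.
[1] 29 ≡ 3^3 + 2 (base 3). Lift 4: 258. −1: 257.
[2] 257 ≡ 4^4 + 1 (base 4). Lift 5: 3126. −1: 3125.
[3] 3125 ≡ 5^5 (base 5). Lift 6: 46656. −1: 46655.
[4] 46655 ≡ 5·6^5 + 5·6^4 + 5·6^3 + 5·6^2 + 5·6 + 5 (base 6). Lift 7: 98040. −1: 98039.

5·6^5 + 5·6^4 + 5·6^3 + 5·6^2 + 5·6 + 5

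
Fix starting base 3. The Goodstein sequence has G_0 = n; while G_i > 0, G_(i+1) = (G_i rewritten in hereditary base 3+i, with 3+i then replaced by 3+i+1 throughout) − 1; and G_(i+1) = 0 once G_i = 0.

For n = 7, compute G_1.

8

G_0=7  [base 3] 2·3 + 1  →[3↦4]→  2·4 + 1 = 9  −1 ⇒ G_1=8
G_1=8  [base 4] 2·4  →[4↦5]→  2·5 = 10  −1 ⇒ G_2=9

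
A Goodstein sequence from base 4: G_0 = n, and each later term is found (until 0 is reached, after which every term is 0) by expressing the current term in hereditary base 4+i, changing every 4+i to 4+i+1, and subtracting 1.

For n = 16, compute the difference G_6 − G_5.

3

G_0=16  [base 4] 4^2  →[4↦5]→  5^2 = 25  −1 ⇒ G_1=24
G_1=24  [base 5] 4·5 + 4  →[5↦6]→  4·6 + 4 = 28  −1 ⇒ G_2=27
G_2=27  [base 6] 4·6 + 3  →[6↦7]→  4·7 + 3 = 31  −1 ⇒ G_3=30
G_3=30  [base 7] 4·7 + 2  →[7↦8]→  4·8 + 2 = 34  −1 ⇒ G_4=33
G_4=33  [base 8] 4·8 + 1  →[8↦9]→  4·9 + 1 = 37  −1 ⇒ G_5=36
G_5=36  [base 9] 4·9  →[9↦10]→  4·10 = 40  −1 ⇒ G_6=39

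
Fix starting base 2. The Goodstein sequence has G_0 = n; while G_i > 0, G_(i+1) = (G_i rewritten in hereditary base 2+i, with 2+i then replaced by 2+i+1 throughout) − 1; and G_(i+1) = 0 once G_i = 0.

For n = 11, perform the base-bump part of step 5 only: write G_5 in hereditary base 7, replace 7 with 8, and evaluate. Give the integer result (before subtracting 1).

134217728

base 2: 11 = 2^(2 + 1) + 2 + 1; at 3: 3^(3 + 1) + 3 + 1 = 85; next = 84
base 3: 84 = 3^(3 + 1) + 3; at 4: 4^(4 + 1) + 4 = 1028; next = 1027
base 4: 1027 = 4^(4 + 1) + 3; at 5: 5^(5 + 1) + 3 = 15628; next = 15627
base 5: 15627 = 5^(5 + 1) + 2; at 6: 6^(6 + 1) + 2 = 279938; next = 279937
base 6: 279937 = 6^(6 + 1) + 1; at 7: 7^(7 + 1) + 1 = 5764802; next = 5764801
base 7: 5764801 = 7^(7 + 1); at 8: 8^(8 + 1) = 134217728; next = 134217727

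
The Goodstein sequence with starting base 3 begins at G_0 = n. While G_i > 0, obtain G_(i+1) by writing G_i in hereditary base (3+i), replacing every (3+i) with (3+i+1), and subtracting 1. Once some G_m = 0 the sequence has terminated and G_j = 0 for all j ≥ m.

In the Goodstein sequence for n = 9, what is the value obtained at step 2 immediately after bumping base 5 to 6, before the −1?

9 —HB3→ 3^2 —bump→ 4^2 = 16 —(−1)→ 15
15 —HB4→ 3·4 + 3 —bump→ 3·5 + 3 = 18 —(−1)→ 17
17 —HB5→ 3·5 + 2 —bump→ 3·6 + 2 = 20 —(−1)→ 19

20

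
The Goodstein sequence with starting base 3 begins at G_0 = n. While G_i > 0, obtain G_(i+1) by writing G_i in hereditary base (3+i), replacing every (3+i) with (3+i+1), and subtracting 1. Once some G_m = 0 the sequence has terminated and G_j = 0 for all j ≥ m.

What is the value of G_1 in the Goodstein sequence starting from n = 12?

19

G_0=12  [base 3] 3^2 + 3  →[3↦4]→  4^2 + 4 = 20  −1 ⇒ G_1=19
G_1=19  [base 4] 4^2 + 3  →[4↦5]→  5^2 + 3 = 28  −1 ⇒ G_2=27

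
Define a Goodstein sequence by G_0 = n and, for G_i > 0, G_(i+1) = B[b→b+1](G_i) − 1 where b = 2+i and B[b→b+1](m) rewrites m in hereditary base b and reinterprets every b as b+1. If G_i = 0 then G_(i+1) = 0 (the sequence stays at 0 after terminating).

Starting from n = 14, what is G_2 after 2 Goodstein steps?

base 2: 14 = 2^(2 + 1) + 2^2 + 2; at 3: 3^(3 + 1) + 3^3 + 3 = 111; next = 110
base 3: 110 = 3^(3 + 1) + 3^3 + 2; at 4: 4^(4 + 1) + 4^4 + 2 = 1282; next = 1281
base 4: 1281 = 4^(4 + 1) + 4^4 + 1; at 5: 5^(5 + 1) + 5^5 + 1 = 18751; next = 18750

1281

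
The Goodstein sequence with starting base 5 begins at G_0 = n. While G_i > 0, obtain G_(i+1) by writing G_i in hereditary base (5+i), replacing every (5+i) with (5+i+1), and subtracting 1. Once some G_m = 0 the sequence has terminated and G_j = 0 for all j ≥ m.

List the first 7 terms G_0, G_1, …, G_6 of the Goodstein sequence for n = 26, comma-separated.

26, 36, 48, 53, 58, 63, 68

[0] 26 ≡ 5^2 + 1 (base 5). Lift 6: 37. −1: 36.
[1] 36 ≡ 6^2 (base 6). Lift 7: 49. −1: 48.
[2] 48 ≡ 6·7 + 6 (base 7). Lift 8: 54. −1: 53.
[3] 53 ≡ 6·8 + 5 (base 8). Lift 9: 59. −1: 58.
[4] 58 ≡ 6·9 + 4 (base 9). Lift 10: 64. −1: 63.
[5] 63 ≡ 6·10 + 3 (base 10). Lift 11: 69. −1: 68.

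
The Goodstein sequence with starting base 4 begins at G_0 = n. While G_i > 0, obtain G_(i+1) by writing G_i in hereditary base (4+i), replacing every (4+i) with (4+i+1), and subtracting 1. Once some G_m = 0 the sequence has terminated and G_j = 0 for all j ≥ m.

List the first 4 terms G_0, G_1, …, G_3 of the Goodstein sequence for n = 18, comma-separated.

18 —HB4→ 4^2 + 2 —bump→ 5^2 + 2 = 27 —(−1)→ 26
26 —HB5→ 5^2 + 1 —bump→ 6^2 + 1 = 37 —(−1)→ 36
36 —HB6→ 6^2 —bump→ 7^2 = 49 —(−1)→ 48

18, 26, 36, 48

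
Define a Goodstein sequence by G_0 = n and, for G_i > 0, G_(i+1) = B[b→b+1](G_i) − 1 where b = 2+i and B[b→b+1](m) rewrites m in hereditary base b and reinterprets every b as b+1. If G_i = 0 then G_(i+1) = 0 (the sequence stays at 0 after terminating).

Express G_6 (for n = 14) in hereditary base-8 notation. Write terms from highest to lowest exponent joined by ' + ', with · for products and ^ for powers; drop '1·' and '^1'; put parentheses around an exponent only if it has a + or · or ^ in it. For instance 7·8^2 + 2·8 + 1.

8^(8 + 1) + 5·8^5 + 5·8^4 + 5·8^3 + 5·8^2 + 5·8 + 3

14 —HB2→ 2^(2 + 1) + 2^2 + 2 —bump→ 3^(3 + 1) + 3^3 + 3 = 111 —(−1)→ 110
110 —HB3→ 3^(3 + 1) + 3^3 + 2 —bump→ 4^(4 + 1) + 4^4 + 2 = 1282 —(−1)→ 1281
1281 —HB4→ 4^(4 + 1) + 4^4 + 1 —bump→ 5^(5 + 1) + 5^5 + 1 = 18751 —(−1)→ 18750
18750 —HB5→ 5^(5 + 1) + 5^5 —bump→ 6^(6 + 1) + 6^6 = 326592 —(−1)→ 326591
326591 —HB6→ 6^(6 + 1) + 5·6^5 + 5·6^4 + 5·6^3 + 5·6^2 + 5·6 + 5 —bump→ 7^(7 + 1) + 5·7^5 + 5·7^4 + 5·7^3 + 5·7^2 + 5·7 + 5 = 5862841 —(−1)→ 5862840
5862840 —HB7→ 7^(7 + 1) + 5·7^5 + 5·7^4 + 5·7^3 + 5·7^2 + 5·7 + 4 —bump→ 8^(8 + 1) + 5·8^5 + 5·8^4 + 5·8^3 + 5·8^2 + 5·8 + 4 = 134404972 —(−1)→ 134404971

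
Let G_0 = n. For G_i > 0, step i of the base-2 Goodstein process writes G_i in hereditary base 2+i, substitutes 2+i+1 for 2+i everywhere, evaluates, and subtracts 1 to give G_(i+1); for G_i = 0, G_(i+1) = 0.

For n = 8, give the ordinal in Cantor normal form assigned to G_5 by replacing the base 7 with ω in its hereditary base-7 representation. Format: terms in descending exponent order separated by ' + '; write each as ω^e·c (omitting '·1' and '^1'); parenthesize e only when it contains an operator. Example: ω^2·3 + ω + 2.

G_0 = 8. HB_2(8) = 2^(2 + 1). Bump = 81. G_1 = 80.
G_1 = 80. HB_3(80) = 2·3^3 + 2·3^2 + 2·3 + 2. Bump = 554. G_2 = 553.
G_2 = 553. HB_4(553) = 2·4^4 + 2·4^2 + 2·4 + 1. Bump = 6311. G_3 = 6310.
G_3 = 6310. HB_5(6310) = 2·5^5 + 2·5^2 + 2·5. Bump = 93396. G_4 = 93395.
G_4 = 93395. HB_6(93395) = 2·6^6 + 2·6^2 + 6 + 5. Bump = 1647196. G_5 = 1647195.
G_5 = 1647195. HB_7(1647195) = 2·7^7 + 2·7^2 + 7 + 4. Bump = 33554572. G_6 = 33554571.

ω^ω·2 + ω^2·2 + ω + 4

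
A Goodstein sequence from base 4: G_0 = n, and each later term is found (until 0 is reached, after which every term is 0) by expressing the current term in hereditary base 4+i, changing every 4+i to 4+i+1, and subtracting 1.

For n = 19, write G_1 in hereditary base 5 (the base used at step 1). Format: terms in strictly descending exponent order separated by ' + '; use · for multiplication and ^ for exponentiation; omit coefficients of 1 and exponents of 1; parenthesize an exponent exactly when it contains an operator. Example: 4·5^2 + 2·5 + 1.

5^2 + 2

G_0 = 19. HB_4(19) = 4^2 + 3. Bump = 28. G_1 = 27.
G_1 = 27. HB_5(27) = 5^2 + 2. Bump = 38. G_2 = 37.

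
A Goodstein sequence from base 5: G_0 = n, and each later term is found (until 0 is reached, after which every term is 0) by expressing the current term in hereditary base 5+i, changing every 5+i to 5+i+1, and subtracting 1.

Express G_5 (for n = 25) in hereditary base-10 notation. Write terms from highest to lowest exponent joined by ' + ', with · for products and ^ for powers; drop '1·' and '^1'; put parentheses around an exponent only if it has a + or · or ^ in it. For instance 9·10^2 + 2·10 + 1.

5·10 + 1

i=0: 25 = 5^2 (b=5); 5→6: 6^2 = 36; 36−1 = 35
i=1: 35 = 5·6 + 5 (b=6); 6→7: 5·7 + 5 = 40; 40−1 = 39
i=2: 39 = 5·7 + 4 (b=7); 7→8: 5·8 + 4 = 44; 44−1 = 43
i=3: 43 = 5·8 + 3 (b=8); 8→9: 5·9 + 3 = 48; 48−1 = 47
i=4: 47 = 5·9 + 2 (b=9); 9→10: 5·10 + 2 = 52; 52−1 = 51
i=5: 51 = 5·10 + 1 (b=10); 10→11: 5·11 + 1 = 56; 56−1 = 55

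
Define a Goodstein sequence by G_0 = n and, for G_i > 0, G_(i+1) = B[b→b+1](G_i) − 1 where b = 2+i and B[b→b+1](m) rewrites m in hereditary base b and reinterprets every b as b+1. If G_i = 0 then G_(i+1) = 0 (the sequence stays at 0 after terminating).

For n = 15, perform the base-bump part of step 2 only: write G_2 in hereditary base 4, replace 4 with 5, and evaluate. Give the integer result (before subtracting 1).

18753

i=0: 15 = 2^(2 + 1) + 2^2 + 2 + 1 (b=2); 2→3: 3^(3 + 1) + 3^3 + 3 + 1 = 112; 112−1 = 111
i=1: 111 = 3^(3 + 1) + 3^3 + 3 (b=3); 3→4: 4^(4 + 1) + 4^4 + 4 = 1284; 1284−1 = 1283
i=2: 1283 = 4^(4 + 1) + 4^4 + 3 (b=4); 4→5: 5^(5 + 1) + 5^5 + 3 = 18753; 18753−1 = 18752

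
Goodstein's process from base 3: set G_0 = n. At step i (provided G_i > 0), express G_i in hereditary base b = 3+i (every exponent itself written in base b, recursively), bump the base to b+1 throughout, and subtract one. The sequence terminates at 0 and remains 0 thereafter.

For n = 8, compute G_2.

10

G_0=8  [base 3] 2·3 + 2  →[3↦4]→  2·4 + 2 = 10  −1 ⇒ G_1=9
G_1=9  [base 4] 2·4 + 1  →[4↦5]→  2·5 + 1 = 11  −1 ⇒ G_2=10
G_2=10  [base 5] 2·5  →[5↦6]→  2·6 = 12  −1 ⇒ G_3=11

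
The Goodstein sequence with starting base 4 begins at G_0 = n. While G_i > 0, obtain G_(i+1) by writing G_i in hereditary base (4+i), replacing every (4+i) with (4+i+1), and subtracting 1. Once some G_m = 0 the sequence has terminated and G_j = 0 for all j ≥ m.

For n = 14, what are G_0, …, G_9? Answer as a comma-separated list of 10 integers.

14, 16, 18, 20, 21, 22, 23, 24, 25, 26

step 0: 14 = 3·4 + 2; sub 5 for 4: 3·5 + 2; = 17; G_1 = 17−1 = 16
step 1: 16 = 3·5 + 1; sub 6 for 5: 3·6 + 1; = 19; G_2 = 19−1 = 18
step 2: 18 = 3·6; sub 7 for 6: 3·7; = 21; G_3 = 21−1 = 20
step 3: 20 = 2·7 + 6; sub 8 for 7: 2·8 + 6; = 22; G_4 = 22−1 = 21
step 4: 21 = 2·8 + 5; sub 9 for 8: 2·9 + 5; = 23; G_5 = 23−1 = 22
step 5: 22 = 2·9 + 4; sub 10 for 9: 2·10 + 4; = 24; G_6 = 24−1 = 23
step 6: 23 = 2·10 + 3; sub 11 for 10: 2·11 + 3; = 25; G_7 = 25−1 = 24
step 7: 24 = 2·11 + 2; sub 12 for 11: 2·12 + 2; = 26; G_8 = 26−1 = 25
step 8: 25 = 2·12 + 1; sub 13 for 12: 2·13 + 1; = 27; G_9 = 27−1 = 26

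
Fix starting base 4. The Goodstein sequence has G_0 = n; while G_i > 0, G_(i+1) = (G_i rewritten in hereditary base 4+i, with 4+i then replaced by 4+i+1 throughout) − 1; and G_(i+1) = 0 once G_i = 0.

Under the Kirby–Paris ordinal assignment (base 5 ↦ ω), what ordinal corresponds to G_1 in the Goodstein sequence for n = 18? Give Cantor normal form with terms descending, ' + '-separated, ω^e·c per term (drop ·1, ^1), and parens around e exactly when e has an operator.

18 —HB4→ 4^2 + 2 —bump→ 5^2 + 2 = 27 —(−1)→ 26
26 —HB5→ 5^2 + 1 —bump→ 6^2 + 1 = 37 —(−1)→ 36

ω^2 + 1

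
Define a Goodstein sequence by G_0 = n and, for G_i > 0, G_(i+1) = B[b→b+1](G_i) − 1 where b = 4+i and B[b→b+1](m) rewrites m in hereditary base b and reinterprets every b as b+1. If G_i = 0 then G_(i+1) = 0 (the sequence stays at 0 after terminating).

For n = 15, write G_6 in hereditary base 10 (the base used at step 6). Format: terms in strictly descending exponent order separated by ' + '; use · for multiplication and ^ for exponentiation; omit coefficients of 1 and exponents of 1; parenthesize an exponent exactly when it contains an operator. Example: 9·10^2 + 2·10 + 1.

step 0: 15 = 3·4 + 3; sub 5 for 4: 3·5 + 3; = 18; G_1 = 18−1 = 17
step 1: 17 = 3·5 + 2; sub 6 for 5: 3·6 + 2; = 20; G_2 = 20−1 = 19
step 2: 19 = 3·6 + 1; sub 7 for 6: 3·7 + 1; = 22; G_3 = 22−1 = 21
step 3: 21 = 3·7; sub 8 for 7: 3·8; = 24; G_4 = 24−1 = 23
step 4: 23 = 2·8 + 7; sub 9 for 8: 2·9 + 7; = 25; G_5 = 25−1 = 24
step 5: 24 = 2·9 + 6; sub 10 for 9: 2·10 + 6; = 26; G_6 = 26−1 = 25
step 6: 25 = 2·10 + 5; sub 11 for 10: 2·11 + 5; = 27; G_7 = 27−1 = 26

2·10 + 5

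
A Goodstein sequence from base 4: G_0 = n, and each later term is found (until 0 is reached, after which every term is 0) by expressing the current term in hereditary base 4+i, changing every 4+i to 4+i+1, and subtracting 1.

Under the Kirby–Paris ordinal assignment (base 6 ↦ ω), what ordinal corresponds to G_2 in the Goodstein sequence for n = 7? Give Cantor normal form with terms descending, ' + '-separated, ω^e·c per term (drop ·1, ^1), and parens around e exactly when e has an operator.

ω + 1

step 0: 7 = 4 + 3; sub 5 for 4: 5 + 3; = 8; G_1 = 8−1 = 7
step 1: 7 = 5 + 2; sub 6 for 5: 6 + 2; = 8; G_2 = 8−1 = 7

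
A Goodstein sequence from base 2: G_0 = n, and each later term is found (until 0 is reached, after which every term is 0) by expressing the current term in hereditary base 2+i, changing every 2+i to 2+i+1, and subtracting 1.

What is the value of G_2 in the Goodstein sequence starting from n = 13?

1279

G_0 = 13. HB_2(13) = 2^(2 + 1) + 2^2 + 1. Bump = 109. G_1 = 108.
G_1 = 108. HB_3(108) = 3^(3 + 1) + 3^3. Bump = 1280. G_2 = 1279.
G_2 = 1279. HB_4(1279) = 4^(4 + 1) + 3·4^3 + 3·4^2 + 3·4 + 3. Bump = 16093. G_3 = 16092.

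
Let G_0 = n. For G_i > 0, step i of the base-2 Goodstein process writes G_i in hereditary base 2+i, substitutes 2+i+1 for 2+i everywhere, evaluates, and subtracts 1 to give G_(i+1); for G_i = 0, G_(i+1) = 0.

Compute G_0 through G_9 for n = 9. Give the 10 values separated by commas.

[0] 9 ≡ 2^(2 + 1) + 1 (base 2). Lift 3: 82. −1: 81.
[1] 81 ≡ 3^(3 + 1) (base 3). Lift 4: 1024. −1: 1023.
[2] 1023 ≡ 3·4^4 + 3·4^3 + 3·4^2 + 3·4 + 3 (base 4). Lift 5: 9843. −1: 9842.
[3] 9842 ≡ 3·5^5 + 3·5^3 + 3·5^2 + 3·5 + 2 (base 5). Lift 6: 140744. −1: 140743.
[4] 140743 ≡ 3·6^6 + 3·6^3 + 3·6^2 + 3·6 + 1 (base 6). Lift 7: 2471827. −1: 2471826.
[5] 2471826 ≡ 3·7^7 + 3·7^3 + 3·7^2 + 3·7 (base 7). Lift 8: 50333400. −1: 50333399.
[6] 50333399 ≡ 3·8^8 + 3·8^3 + 3·8^2 + 2·8 + 7 (base 8). Lift 9: 1162263922. −1: 1162263921.
[7] 1162263921 ≡ 3·9^9 + 3·9^3 + 3·9^2 + 2·9 + 6 (base 9). Lift 10: 30000003326. −1: 30000003325.
[8] 30000003325 ≡ 3·10^10 + 3·10^3 + 3·10^2 + 2·10 + 5 (base 10). Lift 11: 855935016216. −1: 855935016215.

9, 81, 1023, 9842, 140743, 2471826, 50333399, 1162263921, 30000003325, 855935016215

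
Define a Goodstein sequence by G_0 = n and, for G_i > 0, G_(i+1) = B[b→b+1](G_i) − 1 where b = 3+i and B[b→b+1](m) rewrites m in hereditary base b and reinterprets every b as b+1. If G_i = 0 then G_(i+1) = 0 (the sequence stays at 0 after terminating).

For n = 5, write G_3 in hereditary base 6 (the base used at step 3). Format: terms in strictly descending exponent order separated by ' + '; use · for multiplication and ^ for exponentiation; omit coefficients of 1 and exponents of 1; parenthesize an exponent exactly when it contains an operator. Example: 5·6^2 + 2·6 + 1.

5 —HB3→ 3 + 2 —bump→ 4 + 2 = 6 —(−1)→ 5
5 —HB4→ 4 + 1 —bump→ 5 + 1 = 6 —(−1)→ 5
5 —HB5→ 5 —bump→ 6 = 6 —(−1)→ 5

5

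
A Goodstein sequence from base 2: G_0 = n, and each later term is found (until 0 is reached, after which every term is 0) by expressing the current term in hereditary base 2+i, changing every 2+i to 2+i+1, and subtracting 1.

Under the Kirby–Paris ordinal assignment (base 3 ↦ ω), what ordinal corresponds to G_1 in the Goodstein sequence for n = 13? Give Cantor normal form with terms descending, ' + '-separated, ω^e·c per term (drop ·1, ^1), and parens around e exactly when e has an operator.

(0) 13|_2 = 2^(2 + 1) + 2^2 + 1 ↦ 3^(3 + 1) + 3^3 + 1|_3 = 109 ⇒ 108
(1) 108|_3 = 3^(3 + 1) + 3^3 ↦ 4^(4 + 1) + 4^4|_4 = 1280 ⇒ 1279

ω^(ω + 1) + ω^ω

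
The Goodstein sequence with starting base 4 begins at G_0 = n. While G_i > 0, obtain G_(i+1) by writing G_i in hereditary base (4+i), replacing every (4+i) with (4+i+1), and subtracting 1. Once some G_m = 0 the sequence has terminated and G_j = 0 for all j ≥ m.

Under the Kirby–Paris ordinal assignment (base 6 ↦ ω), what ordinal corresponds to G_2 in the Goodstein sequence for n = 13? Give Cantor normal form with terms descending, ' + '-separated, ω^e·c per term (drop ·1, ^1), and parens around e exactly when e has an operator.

base 4: 13 = 3·4 + 1; at 5: 3·5 + 1 = 16; next = 15
base 5: 15 = 3·5; at 6: 3·6 = 18; next = 17

ω·2 + 5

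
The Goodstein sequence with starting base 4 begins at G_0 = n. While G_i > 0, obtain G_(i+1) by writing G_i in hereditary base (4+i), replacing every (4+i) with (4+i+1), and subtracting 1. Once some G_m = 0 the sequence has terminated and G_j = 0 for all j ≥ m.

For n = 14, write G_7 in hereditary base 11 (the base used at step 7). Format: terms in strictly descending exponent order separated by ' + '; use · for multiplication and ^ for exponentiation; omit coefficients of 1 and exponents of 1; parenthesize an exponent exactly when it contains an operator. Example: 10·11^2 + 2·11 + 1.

2·11 + 2

G_0 = 14. HB_4(14) = 3·4 + 2. Bump = 17. G_1 = 16.
G_1 = 16. HB_5(16) = 3·5 + 1. Bump = 19. G_2 = 18.
G_2 = 18. HB_6(18) = 3·6. Bump = 21. G_3 = 20.
G_3 = 20. HB_7(20) = 2·7 + 6. Bump = 22. G_4 = 21.
G_4 = 21. HB_8(21) = 2·8 + 5. Bump = 23. G_5 = 22.
G_5 = 22. HB_9(22) = 2·9 + 4. Bump = 24. G_6 = 23.
G_6 = 23. HB_10(23) = 2·10 + 3. Bump = 25. G_7 = 24.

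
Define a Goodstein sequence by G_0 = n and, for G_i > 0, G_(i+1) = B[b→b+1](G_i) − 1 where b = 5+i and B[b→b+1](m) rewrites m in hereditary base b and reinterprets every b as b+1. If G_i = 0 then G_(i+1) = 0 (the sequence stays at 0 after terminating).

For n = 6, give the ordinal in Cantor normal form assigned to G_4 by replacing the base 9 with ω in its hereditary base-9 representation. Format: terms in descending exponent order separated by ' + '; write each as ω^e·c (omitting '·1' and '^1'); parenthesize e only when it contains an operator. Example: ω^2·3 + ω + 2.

i=0: 6 = 5 + 1 (b=5); 5→6: 6 + 1 = 7; 7−1 = 6
i=1: 6 = 6 (b=6); 6→7: 7 = 7; 7−1 = 6
i=2: 6 = 6 (b=7); 7→8: 6 = 6; 6−1 = 5
i=3: 5 = 5 (b=8); 8→9: 5 = 5; 5−1 = 4
i=4: 4 = 4 (b=9); 9→10: 4 = 4; 4−1 = 3

4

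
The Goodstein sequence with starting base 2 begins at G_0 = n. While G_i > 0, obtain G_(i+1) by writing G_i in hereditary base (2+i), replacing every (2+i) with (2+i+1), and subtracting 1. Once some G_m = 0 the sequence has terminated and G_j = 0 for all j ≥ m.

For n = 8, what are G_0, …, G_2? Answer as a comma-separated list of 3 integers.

G_0 = 8. HB_2(8) = 2^(2 + 1). Bump = 81. G_1 = 80.
G_1 = 80. HB_3(80) = 2·3^3 + 2·3^2 + 2·3 + 2. Bump = 554. G_2 = 553.

8, 80, 553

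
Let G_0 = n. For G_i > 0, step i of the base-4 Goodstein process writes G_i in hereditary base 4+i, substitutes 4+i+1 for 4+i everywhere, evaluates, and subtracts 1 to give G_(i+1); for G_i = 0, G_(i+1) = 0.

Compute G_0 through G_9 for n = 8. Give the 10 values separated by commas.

step 0: 8 = 2·4; sub 5 for 4: 2·5; = 10; G_1 = 10−1 = 9
step 1: 9 = 5 + 4; sub 6 for 5: 6 + 4; = 10; G_2 = 10−1 = 9
step 2: 9 = 6 + 3; sub 7 for 6: 7 + 3; = 10; G_3 = 10−1 = 9
step 3: 9 = 7 + 2; sub 8 for 7: 8 + 2; = 10; G_4 = 10−1 = 9
step 4: 9 = 8 + 1; sub 9 for 8: 9 + 1; = 10; G_5 = 10−1 = 9
step 5: 9 = 9; sub 10 for 9: 10; = 10; G_6 = 10−1 = 9
step 6: 9 = 9; sub 11 for 10: 9; = 9; G_7 = 9−1 = 8
step 7: 8 = 8; sub 12 for 11: 8; = 8; G_8 = 8−1 = 7
step 8: 7 = 7; sub 13 for 12: 7; = 7; G_9 = 7−1 = 6

8, 9, 9, 9, 9, 9, 9, 8, 7, 6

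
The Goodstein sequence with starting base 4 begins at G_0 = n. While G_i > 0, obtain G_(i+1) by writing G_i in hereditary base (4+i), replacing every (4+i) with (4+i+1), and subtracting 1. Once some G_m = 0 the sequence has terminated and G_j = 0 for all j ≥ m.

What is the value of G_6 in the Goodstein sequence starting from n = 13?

21

13 —HB4→ 3·4 + 1 —bump→ 3·5 + 1 = 16 —(−1)→ 15
15 —HB5→ 3·5 —bump→ 3·6 = 18 —(−1)→ 17
17 —HB6→ 2·6 + 5 —bump→ 2·7 + 5 = 19 —(−1)→ 18
18 —HB7→ 2·7 + 4 —bump→ 2·8 + 4 = 20 —(−1)→ 19
19 —HB8→ 2·8 + 3 —bump→ 2·9 + 3 = 21 —(−1)→ 20
20 —HB9→ 2·9 + 2 —bump→ 2·10 + 2 = 22 —(−1)→ 21
21 —HB10→ 2·10 + 1 —bump→ 2·11 + 1 = 23 —(−1)→ 22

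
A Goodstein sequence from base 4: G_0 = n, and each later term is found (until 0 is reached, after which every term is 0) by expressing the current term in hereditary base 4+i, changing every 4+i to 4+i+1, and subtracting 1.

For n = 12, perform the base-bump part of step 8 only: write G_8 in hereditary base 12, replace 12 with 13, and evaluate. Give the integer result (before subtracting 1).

step 0: 12 = 3·4; sub 5 for 4: 3·5; = 15; G_1 = 15−1 = 14
step 1: 14 = 2·5 + 4; sub 6 for 5: 2·6 + 4; = 16; G_2 = 16−1 = 15
step 2: 15 = 2·6 + 3; sub 7 for 6: 2·7 + 3; = 17; G_3 = 17−1 = 16
step 3: 16 = 2·7 + 2; sub 8 for 7: 2·8 + 2; = 18; G_4 = 18−1 = 17
step 4: 17 = 2·8 + 1; sub 9 for 8: 2·9 + 1; = 19; G_5 = 19−1 = 18
step 5: 18 = 2·9; sub 10 for 9: 2·10; = 20; G_6 = 20−1 = 19
step 6: 19 = 10 + 9; sub 11 for 10: 11 + 9; = 20; G_7 = 20−1 = 19
step 7: 19 = 11 + 8; sub 12 for 11: 12 + 8; = 20; G_8 = 20−1 = 19

20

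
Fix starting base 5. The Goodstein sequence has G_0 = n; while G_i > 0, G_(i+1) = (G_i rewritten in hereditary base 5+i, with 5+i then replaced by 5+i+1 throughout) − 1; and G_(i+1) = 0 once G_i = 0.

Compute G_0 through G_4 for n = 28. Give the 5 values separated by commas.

step 0: 28 = 5^2 + 3; sub 6 for 5: 6^2 + 3; = 39; G_1 = 39−1 = 38
step 1: 38 = 6^2 + 2; sub 7 for 6: 7^2 + 2; = 51; G_2 = 51−1 = 50
step 2: 50 = 7^2 + 1; sub 8 for 7: 8^2 + 1; = 65; G_3 = 65−1 = 64
step 3: 64 = 8^2; sub 9 for 8: 9^2; = 81; G_4 = 81−1 = 80

28, 38, 50, 64, 80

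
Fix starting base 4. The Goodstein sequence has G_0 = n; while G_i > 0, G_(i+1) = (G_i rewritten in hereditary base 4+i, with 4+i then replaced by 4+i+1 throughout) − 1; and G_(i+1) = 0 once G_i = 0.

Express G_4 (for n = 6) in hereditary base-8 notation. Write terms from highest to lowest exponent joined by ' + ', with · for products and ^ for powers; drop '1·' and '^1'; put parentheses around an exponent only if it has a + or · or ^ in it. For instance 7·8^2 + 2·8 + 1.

5

step 0: 6 = 4 + 2; sub 5 for 4: 5 + 2; = 7; G_1 = 7−1 = 6
step 1: 6 = 5 + 1; sub 6 for 5: 6 + 1; = 7; G_2 = 7−1 = 6
step 2: 6 = 6; sub 7 for 6: 7; = 7; G_3 = 7−1 = 6
step 3: 6 = 6; sub 8 for 7: 6; = 6; G_4 = 6−1 = 5
step 4: 5 = 5; sub 9 for 8: 5; = 5; G_5 = 5−1 = 4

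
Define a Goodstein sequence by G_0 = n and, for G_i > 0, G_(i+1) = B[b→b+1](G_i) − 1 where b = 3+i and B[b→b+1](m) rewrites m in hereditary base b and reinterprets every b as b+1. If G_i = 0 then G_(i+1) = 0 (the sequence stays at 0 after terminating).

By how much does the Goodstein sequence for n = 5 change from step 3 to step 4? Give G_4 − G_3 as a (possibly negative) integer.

-1

G_0=5  [base 3] 3 + 2  →[3↦4]→  4 + 2 = 6  −1 ⇒ G_1=5
G_1=5  [base 4] 4 + 1  →[4↦5]→  5 + 1 = 6  −1 ⇒ G_2=5
G_2=5  [base 5] 5  →[5↦6]→  6 = 6  −1 ⇒ G_3=5
G_3=5  [base 6] 5  →[6↦7]→  5 = 5  −1 ⇒ G_4=4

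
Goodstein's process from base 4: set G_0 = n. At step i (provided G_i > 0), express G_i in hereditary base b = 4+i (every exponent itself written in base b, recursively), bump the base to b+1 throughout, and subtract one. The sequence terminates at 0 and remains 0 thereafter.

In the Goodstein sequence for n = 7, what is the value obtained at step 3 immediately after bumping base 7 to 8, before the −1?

8

[0] 7 ≡ 4 + 3 (base 4). Lift 5: 8. −1: 7.
[1] 7 ≡ 5 + 2 (base 5). Lift 6: 8. −1: 7.
[2] 7 ≡ 6 + 1 (base 6). Lift 7: 8. −1: 7.
[3] 7 ≡ 7 (base 7). Lift 8: 8. −1: 7.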